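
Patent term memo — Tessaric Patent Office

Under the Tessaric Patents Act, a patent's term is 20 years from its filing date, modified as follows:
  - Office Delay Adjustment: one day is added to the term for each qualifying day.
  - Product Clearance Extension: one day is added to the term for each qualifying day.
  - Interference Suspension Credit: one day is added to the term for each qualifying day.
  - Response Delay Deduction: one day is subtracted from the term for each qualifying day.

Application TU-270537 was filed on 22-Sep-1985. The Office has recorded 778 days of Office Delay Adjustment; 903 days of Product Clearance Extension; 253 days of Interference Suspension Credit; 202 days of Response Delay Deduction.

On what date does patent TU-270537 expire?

June 20, 2010

Base term: filing date + 20 years → 22 September 2005.
Office Delay Adjustment: +778 days → 9 November 2007.
Product Clearance Extension: +903 days → 30 April 2010.
Interference Suspension Credit: +253 days → 8 January 2011.
Response Delay Deduction: −202 days → 20 June 2010.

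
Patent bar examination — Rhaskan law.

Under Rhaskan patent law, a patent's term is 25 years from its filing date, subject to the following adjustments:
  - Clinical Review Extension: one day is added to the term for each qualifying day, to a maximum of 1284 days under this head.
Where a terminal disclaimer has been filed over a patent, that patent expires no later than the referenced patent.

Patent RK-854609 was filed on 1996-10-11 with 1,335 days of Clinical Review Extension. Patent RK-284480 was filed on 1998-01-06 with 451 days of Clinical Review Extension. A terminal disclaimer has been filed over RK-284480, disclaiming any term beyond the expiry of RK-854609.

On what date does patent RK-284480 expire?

April 1, 2024

Natural term of RK-284480:
  Base: filing + 25 years → 6 January 2023.
  Clinical Review Extension: 451 days (within the 1284-day cap) → +451 days → 1 April 2024.
Expiry of referenced patent RK-854609:
  Base: filing + 25 years → 11 October 2021.
  Clinical Review Extension: 1335 days claimed exceeds the 1284-day cap, so +1284 days → 17 April 2025.
Terminal disclaimer: RK-284480 expires on the earlier of 1 April 2024 and 17 April 2025.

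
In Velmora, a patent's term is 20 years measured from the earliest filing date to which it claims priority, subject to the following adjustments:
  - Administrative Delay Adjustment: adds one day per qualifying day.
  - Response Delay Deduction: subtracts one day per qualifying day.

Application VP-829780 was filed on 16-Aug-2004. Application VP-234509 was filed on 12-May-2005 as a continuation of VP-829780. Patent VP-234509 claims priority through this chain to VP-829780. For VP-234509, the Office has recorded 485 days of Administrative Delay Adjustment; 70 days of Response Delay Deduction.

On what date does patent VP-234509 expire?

Earliest priority filing: 16 August 2004.
Base term: 16 August 2004 + 20 years → 16 August 2024.
Administrative Delay Adjustment: +485 days → 14 December 2025.
Response Delay Deduction: −70 days → 5 October 2025.

2025-10-05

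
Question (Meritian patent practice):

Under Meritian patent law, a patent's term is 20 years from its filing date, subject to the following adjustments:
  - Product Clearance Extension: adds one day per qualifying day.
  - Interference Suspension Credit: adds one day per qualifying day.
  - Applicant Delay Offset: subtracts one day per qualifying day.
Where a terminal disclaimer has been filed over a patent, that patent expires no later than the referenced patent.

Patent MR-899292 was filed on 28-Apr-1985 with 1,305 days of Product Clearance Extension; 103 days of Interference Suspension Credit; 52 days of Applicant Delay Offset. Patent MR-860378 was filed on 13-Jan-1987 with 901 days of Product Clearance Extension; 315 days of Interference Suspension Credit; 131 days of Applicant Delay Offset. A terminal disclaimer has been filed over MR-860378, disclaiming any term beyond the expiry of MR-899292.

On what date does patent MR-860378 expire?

Natural term of MR-860378:
  Base: filing + 20 years → 13 January 2007.
  Product Clearance Extension: +901 days → 2 July 2009.
  Interference Suspension Credit: +315 days → 13 May 2010.
  Applicant Delay Offset: −131 days → 2 January 2010.
Expiry of referenced patent MR-899292:
  Base: filing + 20 years → 28 April 2005.
  Product Clearance Extension: +1305 days → 23 November 2008.
  Interference Suspension Credit: +103 days → 6 March 2009.
  Applicant Delay Offset: −52 days → 13 January 2009.
Terminal disclaimer: MR-860378 expires on the earlier of 2 January 2010 and 13 January 2009.

January 13, 2009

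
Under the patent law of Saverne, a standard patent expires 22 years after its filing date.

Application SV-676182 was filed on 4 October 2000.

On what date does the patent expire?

Filing date + 22 years → 4 October 2022.

October 4, 2022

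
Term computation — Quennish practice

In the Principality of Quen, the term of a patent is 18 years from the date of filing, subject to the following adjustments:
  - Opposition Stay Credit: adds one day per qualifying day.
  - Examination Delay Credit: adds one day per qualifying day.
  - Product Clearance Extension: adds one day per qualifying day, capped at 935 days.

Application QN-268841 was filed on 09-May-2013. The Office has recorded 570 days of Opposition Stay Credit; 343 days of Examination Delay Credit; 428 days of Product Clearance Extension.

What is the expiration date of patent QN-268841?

2035-01-09

Base term: filing date + 18 years → 9 May 2031.
Opposition Stay Credit: +570 days → 29 November 2032.
Examination Delay Credit: +343 days → 7 November 2033.
Product Clearance Extension: 428 days (within the 935-day cap) → +428 days → 9 January 2035.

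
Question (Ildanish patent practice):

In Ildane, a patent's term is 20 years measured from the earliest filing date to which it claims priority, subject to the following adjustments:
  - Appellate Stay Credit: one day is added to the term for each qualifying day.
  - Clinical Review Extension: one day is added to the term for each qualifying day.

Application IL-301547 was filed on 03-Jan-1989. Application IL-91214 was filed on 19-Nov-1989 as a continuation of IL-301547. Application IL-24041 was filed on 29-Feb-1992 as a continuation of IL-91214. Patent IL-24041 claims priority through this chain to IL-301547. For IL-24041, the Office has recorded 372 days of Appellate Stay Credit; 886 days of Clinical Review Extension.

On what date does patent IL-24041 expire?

June 14, 2012

Earliest priority filing: 3 January 1989.
Base term: 3 January 1989 + 20 years → 3 January 2009.
Appellate Stay Credit: +372 days → 10 January 2010.
Clinical Review Extension: +886 days → 14 June 2012.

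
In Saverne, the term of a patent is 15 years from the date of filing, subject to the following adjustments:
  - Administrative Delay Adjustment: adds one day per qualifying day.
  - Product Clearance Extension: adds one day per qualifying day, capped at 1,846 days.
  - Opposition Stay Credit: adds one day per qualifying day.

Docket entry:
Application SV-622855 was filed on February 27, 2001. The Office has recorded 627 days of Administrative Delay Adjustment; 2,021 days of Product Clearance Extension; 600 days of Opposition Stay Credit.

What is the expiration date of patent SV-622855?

Base term: filing date + 15 years → 27 February 2016.
Administrative Delay Adjustment: +627 days → 15 November 2017.
Product Clearance Extension: 2021 days claimed exceeds the 1846-day cap, so +1846 days → 5 December 2022.
Opposition Stay Credit: +600 days → 27 July 2024.

July 27, 2024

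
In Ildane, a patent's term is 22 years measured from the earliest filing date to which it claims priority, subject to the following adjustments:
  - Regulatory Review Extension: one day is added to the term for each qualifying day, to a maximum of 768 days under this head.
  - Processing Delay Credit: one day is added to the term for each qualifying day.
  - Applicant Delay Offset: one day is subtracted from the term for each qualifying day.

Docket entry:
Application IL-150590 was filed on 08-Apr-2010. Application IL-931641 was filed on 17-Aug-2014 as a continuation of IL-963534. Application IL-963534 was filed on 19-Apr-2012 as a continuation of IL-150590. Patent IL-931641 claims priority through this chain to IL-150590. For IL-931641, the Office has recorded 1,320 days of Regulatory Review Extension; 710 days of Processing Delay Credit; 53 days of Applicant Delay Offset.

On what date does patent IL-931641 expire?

Earliest priority filing: 8 April 2010.
Base term: 8 April 2010 + 22 years → 8 April 2032.
Regulatory Review Extension: 1320 days claimed exceeds the 768-day cap, so +768 days → 16 May 2034.
Processing Delay Credit: +710 days → 25 April 2036.
Applicant Delay Offset: −53 days → 3 March 2036.

March 3, 2036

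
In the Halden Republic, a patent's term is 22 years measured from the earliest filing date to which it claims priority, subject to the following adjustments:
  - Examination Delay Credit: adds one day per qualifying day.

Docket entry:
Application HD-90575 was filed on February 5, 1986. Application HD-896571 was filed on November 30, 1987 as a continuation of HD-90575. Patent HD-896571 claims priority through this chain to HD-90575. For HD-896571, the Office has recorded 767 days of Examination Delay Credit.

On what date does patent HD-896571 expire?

Earliest priority filing: 5 February 1986.
Base term: 5 February 1986 + 22 years → 5 February 2008.
Examination Delay Credit: +767 days → 13 March 2010.

2010-03-13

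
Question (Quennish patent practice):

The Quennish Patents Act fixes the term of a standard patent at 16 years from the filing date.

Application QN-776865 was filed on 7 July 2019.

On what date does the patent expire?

Filing date + 16 years → 7 July 2035.

July 7, 2035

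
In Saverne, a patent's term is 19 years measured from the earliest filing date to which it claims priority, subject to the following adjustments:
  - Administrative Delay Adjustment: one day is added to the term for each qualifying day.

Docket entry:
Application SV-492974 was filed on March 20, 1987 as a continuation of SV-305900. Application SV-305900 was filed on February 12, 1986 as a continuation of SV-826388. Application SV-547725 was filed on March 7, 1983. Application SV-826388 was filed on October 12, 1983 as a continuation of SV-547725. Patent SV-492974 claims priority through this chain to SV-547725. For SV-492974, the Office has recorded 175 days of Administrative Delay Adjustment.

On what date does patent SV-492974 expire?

Earliest priority filing: 7 March 1983.
Base term: 7 March 1983 + 19 years → 7 March 2002.
Administrative Delay Adjustment: +175 days → 29 August 2002.

2002-08-29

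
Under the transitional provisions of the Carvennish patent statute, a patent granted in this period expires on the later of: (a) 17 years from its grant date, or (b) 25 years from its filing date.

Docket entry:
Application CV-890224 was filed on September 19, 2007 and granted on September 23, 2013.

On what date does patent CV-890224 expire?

(a) grant + 17 years → 23 September 2030.
(b) filing + 25 years → 19 September 2032.
Later of the two: 19 September 2032.

September 19, 2032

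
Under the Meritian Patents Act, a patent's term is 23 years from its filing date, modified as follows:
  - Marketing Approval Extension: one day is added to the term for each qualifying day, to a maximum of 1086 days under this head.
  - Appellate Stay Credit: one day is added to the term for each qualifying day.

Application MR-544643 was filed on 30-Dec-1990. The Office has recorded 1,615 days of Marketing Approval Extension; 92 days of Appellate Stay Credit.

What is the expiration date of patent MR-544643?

March 22, 2017

Base term: filing date + 23 years → 30 December 2013.
Marketing Approval Extension: 1615 days claimed exceeds the 1086-day cap, so +1086 days → 20 December 2016.
Appellate Stay Credit: +92 days → 22 March 2017.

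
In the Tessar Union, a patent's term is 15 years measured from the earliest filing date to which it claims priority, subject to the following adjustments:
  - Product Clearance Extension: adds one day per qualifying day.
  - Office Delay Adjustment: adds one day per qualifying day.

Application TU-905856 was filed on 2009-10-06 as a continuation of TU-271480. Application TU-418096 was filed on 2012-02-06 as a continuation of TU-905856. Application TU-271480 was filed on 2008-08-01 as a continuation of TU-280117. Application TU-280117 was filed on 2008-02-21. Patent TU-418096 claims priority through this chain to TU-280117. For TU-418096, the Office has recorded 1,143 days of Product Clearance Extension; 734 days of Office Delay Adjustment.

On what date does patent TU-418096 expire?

Earliest priority filing: 21 February 2008.
Base term: 21 February 2008 + 15 years → 21 February 2023.
Product Clearance Extension: +1143 days → 9 April 2026.
Office Delay Adjustment: +734 days → 12 April 2028.

April 12, 2028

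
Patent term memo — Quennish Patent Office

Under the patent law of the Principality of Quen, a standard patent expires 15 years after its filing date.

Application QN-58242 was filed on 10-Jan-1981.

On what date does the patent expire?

Filing date + 15 years → 10 January 1996.

January 10, 1996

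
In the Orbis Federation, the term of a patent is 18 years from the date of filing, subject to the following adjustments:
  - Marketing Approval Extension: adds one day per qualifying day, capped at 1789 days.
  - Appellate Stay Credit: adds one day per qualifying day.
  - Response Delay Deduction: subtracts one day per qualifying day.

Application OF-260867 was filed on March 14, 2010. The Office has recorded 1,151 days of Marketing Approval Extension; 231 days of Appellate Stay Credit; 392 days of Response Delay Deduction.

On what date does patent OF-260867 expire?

Base term: filing date + 18 years → 14 March 2028.
Marketing Approval Extension: 1151 days (within the 1789-day cap) → +1151 days → 9 May 2031.
Appellate Stay Credit: +231 days → 26 December 2031.
Response Delay Deduction: −392 days → 29 November 2030.

November 29, 2030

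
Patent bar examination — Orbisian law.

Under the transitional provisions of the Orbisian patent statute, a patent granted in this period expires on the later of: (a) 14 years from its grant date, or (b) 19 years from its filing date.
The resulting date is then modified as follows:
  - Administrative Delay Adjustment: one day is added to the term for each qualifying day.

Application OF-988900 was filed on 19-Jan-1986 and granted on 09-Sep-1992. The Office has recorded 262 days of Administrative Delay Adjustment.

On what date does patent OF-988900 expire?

May 29, 2007

(a) grant + 14 years → 9 September 2006.
(b) filing + 19 years → 19 January 2005.
Later of the two: 9 September 2006.
Administrative Delay Adjustment: +262 days → 29 May 2007.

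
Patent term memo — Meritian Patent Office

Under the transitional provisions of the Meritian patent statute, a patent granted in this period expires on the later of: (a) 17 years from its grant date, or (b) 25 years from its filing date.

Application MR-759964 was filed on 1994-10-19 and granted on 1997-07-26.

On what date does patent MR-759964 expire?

(a) grant + 17 years → 26 July 2014.
(b) filing + 25 years → 19 October 2019.
Later of the two: 19 October 2019.

2019-10-19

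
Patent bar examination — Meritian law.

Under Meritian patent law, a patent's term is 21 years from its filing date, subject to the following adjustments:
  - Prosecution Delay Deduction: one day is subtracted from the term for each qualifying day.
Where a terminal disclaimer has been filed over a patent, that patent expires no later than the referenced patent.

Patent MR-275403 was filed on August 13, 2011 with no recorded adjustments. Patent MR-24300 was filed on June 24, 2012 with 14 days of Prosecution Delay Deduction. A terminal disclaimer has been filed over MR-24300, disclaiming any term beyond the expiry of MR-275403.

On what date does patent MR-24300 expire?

Natural term of MR-24300:
  Base: filing + 21 years → 24 June 2033.
  Prosecution Delay Deduction: −14 days → 10 June 2033.
Expiry of referenced patent MR-275403:
  Base: filing + 21 years → 13 August 2032.
Terminal disclaimer: MR-24300 expires on the earlier of 10 June 2033 and 13 August 2032.

2032-08-13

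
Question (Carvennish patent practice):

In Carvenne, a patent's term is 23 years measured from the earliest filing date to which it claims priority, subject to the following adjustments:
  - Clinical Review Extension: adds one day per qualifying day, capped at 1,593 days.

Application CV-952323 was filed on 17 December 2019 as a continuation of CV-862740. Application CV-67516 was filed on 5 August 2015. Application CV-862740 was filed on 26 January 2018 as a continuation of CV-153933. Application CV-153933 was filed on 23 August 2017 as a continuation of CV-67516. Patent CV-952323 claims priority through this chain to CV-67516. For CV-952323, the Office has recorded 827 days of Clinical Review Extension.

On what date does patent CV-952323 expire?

Earliest priority filing: 5 August 2015.
Base term: 5 August 2015 + 23 years → 5 August 2038.
Clinical Review Extension: 827 days (within the 1593-day cap) → +827 days → 9 November 2040.

November 9, 2040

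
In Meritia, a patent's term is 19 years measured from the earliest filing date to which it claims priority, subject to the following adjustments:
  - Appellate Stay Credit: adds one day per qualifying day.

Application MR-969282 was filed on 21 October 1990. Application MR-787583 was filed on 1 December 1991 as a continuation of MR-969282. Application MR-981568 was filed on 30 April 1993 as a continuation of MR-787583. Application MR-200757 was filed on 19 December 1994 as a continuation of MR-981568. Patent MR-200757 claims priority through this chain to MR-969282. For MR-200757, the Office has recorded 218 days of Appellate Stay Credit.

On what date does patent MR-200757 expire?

Earliest priority filing: 21 October 1990.
Base term: 21 October 1990 + 19 years → 21 October 2009.
Appellate Stay Credit: +218 days → 27 May 2010.

2010-05-27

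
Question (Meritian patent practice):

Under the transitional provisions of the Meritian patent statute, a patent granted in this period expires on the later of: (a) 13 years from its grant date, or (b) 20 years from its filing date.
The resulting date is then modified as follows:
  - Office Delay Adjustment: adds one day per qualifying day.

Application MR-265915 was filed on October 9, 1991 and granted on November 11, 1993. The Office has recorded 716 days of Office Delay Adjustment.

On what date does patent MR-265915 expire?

September 24, 2013

(a) grant + 13 years → 11 November 2006.
(b) filing + 20 years → 9 October 2011.
Later of the two: 9 October 2011.
Office Delay Adjustment: +716 days → 24 September 2013.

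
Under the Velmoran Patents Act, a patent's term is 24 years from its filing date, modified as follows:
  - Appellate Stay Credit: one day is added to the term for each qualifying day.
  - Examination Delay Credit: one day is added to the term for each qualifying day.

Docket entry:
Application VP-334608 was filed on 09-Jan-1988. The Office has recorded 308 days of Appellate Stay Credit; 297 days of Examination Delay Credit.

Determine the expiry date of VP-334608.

Base term: filing date + 24 years → 9 January 2012.
Appellate Stay Credit: +308 days → 12 November 2012.
Examination Delay Credit: +297 days → 5 September 2013.

2013-09-05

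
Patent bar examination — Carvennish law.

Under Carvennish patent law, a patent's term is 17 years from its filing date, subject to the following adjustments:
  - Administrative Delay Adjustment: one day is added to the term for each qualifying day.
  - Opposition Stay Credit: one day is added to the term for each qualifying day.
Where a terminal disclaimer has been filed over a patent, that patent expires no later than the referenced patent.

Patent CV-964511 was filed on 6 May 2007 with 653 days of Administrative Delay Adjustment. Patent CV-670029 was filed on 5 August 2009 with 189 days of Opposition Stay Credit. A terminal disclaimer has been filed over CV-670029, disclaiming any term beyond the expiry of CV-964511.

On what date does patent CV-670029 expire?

February 18, 2026

Natural term of CV-670029:
  Base: filing + 17 years → 5 August 2026.
  Opposition Stay Credit: +189 days → 10 February 2027.
Expiry of referenced patent CV-964511:
  Base: filing + 17 years → 6 May 2024.
  Administrative Delay Adjustment: +653 days → 18 February 2026.
Terminal disclaimer: CV-670029 expires on the earlier of 10 February 2027 and 18 February 2026.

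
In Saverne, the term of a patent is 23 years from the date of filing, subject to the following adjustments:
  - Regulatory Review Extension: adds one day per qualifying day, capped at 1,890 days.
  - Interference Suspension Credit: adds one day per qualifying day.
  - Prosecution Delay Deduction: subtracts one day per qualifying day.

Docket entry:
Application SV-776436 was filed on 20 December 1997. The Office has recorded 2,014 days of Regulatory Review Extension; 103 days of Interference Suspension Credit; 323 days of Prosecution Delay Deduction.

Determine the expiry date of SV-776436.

2025-07-17

Base term: filing date + 23 years → 20 December 2020.
Regulatory Review Extension: 2014 days claimed exceeds the 1890-day cap, so +1890 days → 22 February 2026.
Interference Suspension Credit: +103 days → 5 June 2026.
Prosecution Delay Deduction: −323 days → 17 July 2025.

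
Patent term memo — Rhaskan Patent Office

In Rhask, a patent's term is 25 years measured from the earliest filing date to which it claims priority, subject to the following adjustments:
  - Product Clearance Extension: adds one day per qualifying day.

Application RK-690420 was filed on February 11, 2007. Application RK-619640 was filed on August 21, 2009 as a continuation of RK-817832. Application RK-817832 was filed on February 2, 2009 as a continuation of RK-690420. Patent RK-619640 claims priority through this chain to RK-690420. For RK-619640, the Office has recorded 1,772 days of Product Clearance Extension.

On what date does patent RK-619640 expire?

2036-12-18

Earliest priority filing: 11 February 2007.
Base term: 11 February 2007 + 25 years → 11 February 2032.
Product Clearance Extension: +1772 days → 18 December 2036.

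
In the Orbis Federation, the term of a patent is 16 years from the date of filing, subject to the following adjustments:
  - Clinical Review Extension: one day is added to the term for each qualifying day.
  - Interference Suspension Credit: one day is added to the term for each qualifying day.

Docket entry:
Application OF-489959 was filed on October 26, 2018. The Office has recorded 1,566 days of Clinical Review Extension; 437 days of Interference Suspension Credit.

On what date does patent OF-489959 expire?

April 20, 2040

Base term: filing date + 16 years → 26 October 2034.
Clinical Review Extension: +1566 days → 8 February 2039.
Interference Suspension Credit: +437 days → 20 April 2040.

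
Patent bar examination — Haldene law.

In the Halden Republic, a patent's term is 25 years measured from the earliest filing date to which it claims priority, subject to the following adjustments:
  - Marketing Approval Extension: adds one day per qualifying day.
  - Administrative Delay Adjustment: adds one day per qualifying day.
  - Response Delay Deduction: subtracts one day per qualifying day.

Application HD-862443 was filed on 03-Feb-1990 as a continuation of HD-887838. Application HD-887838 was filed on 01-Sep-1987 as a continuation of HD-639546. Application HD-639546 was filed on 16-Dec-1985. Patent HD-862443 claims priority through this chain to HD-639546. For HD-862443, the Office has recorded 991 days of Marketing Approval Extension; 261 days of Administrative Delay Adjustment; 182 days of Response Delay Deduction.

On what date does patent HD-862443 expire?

Earliest priority filing: 16 December 1985.
Base term: 16 December 1985 + 25 years → 16 December 2010.
Marketing Approval Extension: +991 days → 2 September 2013.
Administrative Delay Adjustment: +261 days → 21 May 2014.
Response Delay Deduction: −182 days → 20 November 2013.

November 20, 2013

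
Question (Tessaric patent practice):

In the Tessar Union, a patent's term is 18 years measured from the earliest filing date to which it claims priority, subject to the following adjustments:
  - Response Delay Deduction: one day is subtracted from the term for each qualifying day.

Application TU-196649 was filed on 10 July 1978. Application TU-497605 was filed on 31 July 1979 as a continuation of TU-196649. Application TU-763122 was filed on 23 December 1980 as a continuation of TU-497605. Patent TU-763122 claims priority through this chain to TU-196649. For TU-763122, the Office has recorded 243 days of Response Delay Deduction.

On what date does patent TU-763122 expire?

Earliest priority filing: 10 July 1978.
Base term: 10 July 1978 + 18 years → 10 July 1996.
Response Delay Deduction: −243 days → 10 November 1995.

1995-11-10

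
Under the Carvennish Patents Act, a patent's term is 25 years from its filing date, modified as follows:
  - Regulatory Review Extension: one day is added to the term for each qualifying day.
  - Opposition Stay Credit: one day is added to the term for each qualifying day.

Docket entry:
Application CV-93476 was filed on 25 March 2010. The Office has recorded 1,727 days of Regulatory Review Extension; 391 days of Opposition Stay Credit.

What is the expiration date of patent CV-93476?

Base term: filing date + 25 years → 25 March 2035.
Regulatory Review Extension: +1727 days → 16 December 2039.
Opposition Stay Credit: +391 days → 10 January 2041.

2041-01-10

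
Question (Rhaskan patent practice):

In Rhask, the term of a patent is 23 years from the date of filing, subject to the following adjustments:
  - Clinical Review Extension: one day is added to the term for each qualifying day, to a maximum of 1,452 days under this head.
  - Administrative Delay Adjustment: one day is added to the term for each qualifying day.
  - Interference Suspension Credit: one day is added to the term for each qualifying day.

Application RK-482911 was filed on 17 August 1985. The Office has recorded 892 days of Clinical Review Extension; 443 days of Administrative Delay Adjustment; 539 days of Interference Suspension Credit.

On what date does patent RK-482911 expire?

Base term: filing date + 23 years → 17 August 2008.
Clinical Review Extension: 892 days (within the 1452-day cap) → +892 days → 26 January 2011.
Administrative Delay Adjustment: +443 days → 13 April 2012.
Interference Suspension Credit: +539 days → 4 October 2013.

2013-10-04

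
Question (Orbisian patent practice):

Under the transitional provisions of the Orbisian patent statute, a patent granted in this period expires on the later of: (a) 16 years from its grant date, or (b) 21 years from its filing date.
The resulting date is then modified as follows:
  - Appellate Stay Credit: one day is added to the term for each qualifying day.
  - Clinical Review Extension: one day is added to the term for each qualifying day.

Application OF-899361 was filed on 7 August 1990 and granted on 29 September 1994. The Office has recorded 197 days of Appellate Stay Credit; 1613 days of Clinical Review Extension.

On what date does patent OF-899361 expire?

July 21, 2016

(a) grant + 16 years → 29 September 2010.
(b) filing + 21 years → 7 August 2011.
Later of the two: 7 August 2011.
Appellate Stay Credit: +197 days → 20 February 2012.
Clinical Review Extension: +1613 days → 21 July 2016.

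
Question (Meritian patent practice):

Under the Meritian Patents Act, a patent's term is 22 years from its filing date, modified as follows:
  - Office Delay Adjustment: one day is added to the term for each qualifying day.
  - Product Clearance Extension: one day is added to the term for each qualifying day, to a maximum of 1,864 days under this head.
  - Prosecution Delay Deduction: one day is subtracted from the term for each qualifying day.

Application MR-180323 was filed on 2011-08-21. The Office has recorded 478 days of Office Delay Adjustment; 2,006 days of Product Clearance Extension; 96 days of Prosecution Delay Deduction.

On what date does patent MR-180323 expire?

October 15, 2039

Base term: filing date + 22 years → 21 August 2033.
Office Delay Adjustment: +478 days → 12 December 2034.
Product Clearance Extension: 2006 days claimed exceeds the 1864-day cap, so +1864 days → 19 January 2040.
Prosecution Delay Deduction: −96 days → 15 October 2039.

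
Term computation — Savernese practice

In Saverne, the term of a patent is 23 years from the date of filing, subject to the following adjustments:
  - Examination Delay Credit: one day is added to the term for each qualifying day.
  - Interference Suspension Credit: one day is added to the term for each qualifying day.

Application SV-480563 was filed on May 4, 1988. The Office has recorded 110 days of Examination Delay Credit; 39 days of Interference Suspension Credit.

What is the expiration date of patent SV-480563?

Base term: filing date + 23 years → 4 May 2011.
Examination Delay Credit: +110 days → 22 August 2011.
Interference Suspension Credit: +39 days → 30 September 2011.

September 30, 2011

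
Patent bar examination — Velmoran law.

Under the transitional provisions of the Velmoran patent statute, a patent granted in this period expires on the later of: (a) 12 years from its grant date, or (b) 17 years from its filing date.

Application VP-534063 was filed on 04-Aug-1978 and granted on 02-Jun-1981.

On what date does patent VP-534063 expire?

August 4, 1995

(a) grant + 12 years → 2 June 1993.
(b) filing + 17 years → 4 August 1995.
Later of the two: 4 August 1995.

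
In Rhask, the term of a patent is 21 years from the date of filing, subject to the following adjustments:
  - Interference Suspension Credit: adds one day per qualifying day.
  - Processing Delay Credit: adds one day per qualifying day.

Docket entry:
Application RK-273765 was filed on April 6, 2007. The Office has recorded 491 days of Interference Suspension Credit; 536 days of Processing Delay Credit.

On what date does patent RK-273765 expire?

January 28, 2031

Base term: filing date + 21 years → 6 April 2028.
Interference Suspension Credit: +491 days → 10 August 2029.
Processing Delay Credit: +536 days → 28 January 2031.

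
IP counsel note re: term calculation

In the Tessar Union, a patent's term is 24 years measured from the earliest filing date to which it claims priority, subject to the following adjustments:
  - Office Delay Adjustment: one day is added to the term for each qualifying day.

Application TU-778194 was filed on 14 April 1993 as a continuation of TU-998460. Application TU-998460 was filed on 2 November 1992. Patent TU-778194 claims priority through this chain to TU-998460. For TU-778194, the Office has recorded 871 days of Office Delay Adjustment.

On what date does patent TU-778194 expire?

2019-03-23

Earliest priority filing: 2 November 1992.
Base term: 2 November 1992 + 24 years → 2 November 2016.
Office Delay Adjustment: +871 days → 23 March 2019.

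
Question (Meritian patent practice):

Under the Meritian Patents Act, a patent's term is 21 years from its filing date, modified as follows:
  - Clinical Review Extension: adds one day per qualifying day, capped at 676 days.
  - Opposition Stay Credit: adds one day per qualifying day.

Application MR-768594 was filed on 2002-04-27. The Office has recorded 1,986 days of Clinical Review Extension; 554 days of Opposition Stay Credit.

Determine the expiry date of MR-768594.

2026-09-08

Base term: filing date + 21 years → 27 April 2023.
Clinical Review Extension: 1986 days claimed exceeds the 676-day cap, so +676 days → 3 March 2025.
Opposition Stay Credit: +554 days → 8 September 2026.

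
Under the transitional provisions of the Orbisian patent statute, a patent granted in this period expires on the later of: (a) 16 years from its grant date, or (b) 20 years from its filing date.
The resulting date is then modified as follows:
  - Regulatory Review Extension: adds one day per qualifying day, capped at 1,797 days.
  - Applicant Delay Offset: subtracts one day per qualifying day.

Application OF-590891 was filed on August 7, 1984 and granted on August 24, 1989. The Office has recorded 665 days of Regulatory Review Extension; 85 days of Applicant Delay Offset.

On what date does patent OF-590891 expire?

2007-03-27

(a) grant + 16 years → 24 August 2005.
(b) filing + 20 years → 7 August 2004.
Later of the two: 24 August 2005.
Regulatory Review Extension: 665 days (within the 1797-day cap) → +665 days → 20 June 2007.
Applicant Delay Offset: −85 days → 27 March 2007.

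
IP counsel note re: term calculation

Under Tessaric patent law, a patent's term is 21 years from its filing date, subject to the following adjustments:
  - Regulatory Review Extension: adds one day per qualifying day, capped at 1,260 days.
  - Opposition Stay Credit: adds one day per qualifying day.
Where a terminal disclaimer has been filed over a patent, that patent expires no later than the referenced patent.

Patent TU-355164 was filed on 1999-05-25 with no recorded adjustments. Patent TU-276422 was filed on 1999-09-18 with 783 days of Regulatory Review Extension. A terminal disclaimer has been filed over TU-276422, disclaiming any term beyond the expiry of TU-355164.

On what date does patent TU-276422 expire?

Natural term of TU-276422:
  Base: filing + 21 years → 18 September 2020.
  Regulatory Review Extension: 783 days (within the 1260-day cap) → +783 days → 10 November 2022.
Expiry of referenced patent TU-355164:
  Base: filing + 21 years → 25 May 2020.
Terminal disclaimer: TU-276422 expires on the earlier of 10 November 2022 and 25 May 2020.

2020-05-25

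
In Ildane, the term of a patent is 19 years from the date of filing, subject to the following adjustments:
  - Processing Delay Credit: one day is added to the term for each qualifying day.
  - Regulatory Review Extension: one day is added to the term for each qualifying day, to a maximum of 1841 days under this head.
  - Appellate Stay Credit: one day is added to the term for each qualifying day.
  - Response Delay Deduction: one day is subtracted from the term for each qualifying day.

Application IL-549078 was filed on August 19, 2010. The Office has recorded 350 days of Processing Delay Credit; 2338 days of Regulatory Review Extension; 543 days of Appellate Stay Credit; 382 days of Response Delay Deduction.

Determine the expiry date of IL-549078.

2036-01-27

Base term: filing date + 19 years → 19 August 2029.
Processing Delay Credit: +350 days → 4 August 2030.
Regulatory Review Extension: 2338 days claimed exceeds the 1841-day cap, so +1841 days → 19 August 2035.
Appellate Stay Credit: +543 days → 12 February 2037.
Response Delay Deduction: −382 days → 27 January 2036.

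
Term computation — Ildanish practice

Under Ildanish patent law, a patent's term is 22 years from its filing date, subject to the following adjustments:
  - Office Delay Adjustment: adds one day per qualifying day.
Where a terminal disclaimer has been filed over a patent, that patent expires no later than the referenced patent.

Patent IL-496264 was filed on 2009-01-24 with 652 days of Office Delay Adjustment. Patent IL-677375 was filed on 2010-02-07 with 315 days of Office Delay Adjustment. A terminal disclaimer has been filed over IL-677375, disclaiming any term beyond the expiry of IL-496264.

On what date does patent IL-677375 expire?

Natural term of IL-677375:
  Base: filing + 22 years → 7 February 2032.
  Office Delay Adjustment: +315 days → 18 December 2032.
Expiry of referenced patent IL-496264:
  Base: filing + 22 years → 24 January 2031.
  Office Delay Adjustment: +652 days → 6 November 2032.
Terminal disclaimer: IL-677375 expires on the earlier of 18 December 2032 and 6 November 2032.

2032-11-06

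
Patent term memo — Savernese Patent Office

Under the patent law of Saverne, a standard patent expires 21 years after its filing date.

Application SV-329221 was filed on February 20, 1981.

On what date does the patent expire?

Filing date + 21 years → 20 February 2002.

2002-02-20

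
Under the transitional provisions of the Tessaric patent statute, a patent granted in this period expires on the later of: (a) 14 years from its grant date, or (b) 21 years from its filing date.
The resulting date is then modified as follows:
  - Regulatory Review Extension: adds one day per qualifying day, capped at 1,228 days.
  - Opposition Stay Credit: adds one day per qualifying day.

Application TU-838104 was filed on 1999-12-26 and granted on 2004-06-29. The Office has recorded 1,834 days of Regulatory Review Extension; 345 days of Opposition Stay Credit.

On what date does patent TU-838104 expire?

2025-04-17

(a) grant + 14 years → 29 June 2018.
(b) filing + 21 years → 26 December 2020.
Later of the two: 26 December 2020.
Regulatory Review Extension: 1834 days claimed exceeds the 1228-day cap, so +1228 days → 7 May 2024.
Opposition Stay Credit: +345 days → 17 April 2025.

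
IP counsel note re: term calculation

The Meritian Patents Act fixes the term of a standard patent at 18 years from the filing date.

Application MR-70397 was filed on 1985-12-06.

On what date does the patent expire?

2003-12-06

Filing date + 18 years → 6 December 2003.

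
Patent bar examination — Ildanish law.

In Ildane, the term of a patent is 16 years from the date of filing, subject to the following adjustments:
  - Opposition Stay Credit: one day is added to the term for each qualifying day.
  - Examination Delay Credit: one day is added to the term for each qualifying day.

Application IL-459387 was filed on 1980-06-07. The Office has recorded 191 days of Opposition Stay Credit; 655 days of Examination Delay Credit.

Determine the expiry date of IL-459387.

Base term: filing date + 16 years → 7 June 1996.
Opposition Stay Credit: +191 days → 15 December 1996.
Examination Delay Credit: +655 days → 1 October 1998.

October 1, 1998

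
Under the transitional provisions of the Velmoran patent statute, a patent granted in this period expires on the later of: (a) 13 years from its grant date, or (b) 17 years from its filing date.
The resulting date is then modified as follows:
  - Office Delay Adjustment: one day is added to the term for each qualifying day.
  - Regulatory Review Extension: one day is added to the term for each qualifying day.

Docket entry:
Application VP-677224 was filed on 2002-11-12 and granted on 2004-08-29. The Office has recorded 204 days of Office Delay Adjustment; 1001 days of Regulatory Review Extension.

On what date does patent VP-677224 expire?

March 1, 2023

(a) grant + 13 years → 29 August 2017.
(b) filing + 17 years → 12 November 2019.
Later of the two: 12 November 2019.
Office Delay Adjustment: +204 days → 3 June 2020.
Regulatory Review Extension: +1001 days → 1 March 2023.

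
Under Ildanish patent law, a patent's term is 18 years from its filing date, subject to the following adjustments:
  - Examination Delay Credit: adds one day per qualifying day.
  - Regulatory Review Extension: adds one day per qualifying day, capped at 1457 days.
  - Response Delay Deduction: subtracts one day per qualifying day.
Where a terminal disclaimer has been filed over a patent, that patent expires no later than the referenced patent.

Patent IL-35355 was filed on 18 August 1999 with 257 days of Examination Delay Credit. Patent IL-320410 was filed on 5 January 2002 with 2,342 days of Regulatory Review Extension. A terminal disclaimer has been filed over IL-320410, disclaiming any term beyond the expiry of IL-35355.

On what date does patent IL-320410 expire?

Natural term of IL-320410:
  Base: filing + 18 years → 5 January 2020.
  Regulatory Review Extension: 2342 days claimed exceeds the 1457-day cap, so +1457 days → 1 January 2024.
Expiry of referenced patent IL-35355:
  Base: filing + 18 years → 18 August 2017.
  Examination Delay Credit: +257 days → 2 May 2018.
Terminal disclaimer: IL-320410 expires on the earlier of 1 January 2024 and 2 May 2018.

2018-05-02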